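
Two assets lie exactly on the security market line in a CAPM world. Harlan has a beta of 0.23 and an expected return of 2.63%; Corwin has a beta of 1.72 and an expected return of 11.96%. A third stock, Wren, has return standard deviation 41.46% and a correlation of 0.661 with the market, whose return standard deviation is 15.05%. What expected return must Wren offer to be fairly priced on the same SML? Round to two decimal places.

MRP = (11.96% − 2.63%) / (1.72 − 0.23) = 6.2617%
R_f = 2.63% − 0.23 × 6.2617% = 1.1898%
β_Wren = ρ·σ_i/σ_m = 0.661 × 41.46 / 15.05 = 1.8209
E(R_Wren) = R_f + β × MRP = 1.1898% + 1.8209 × 6.2617% = 12.59%

12.59%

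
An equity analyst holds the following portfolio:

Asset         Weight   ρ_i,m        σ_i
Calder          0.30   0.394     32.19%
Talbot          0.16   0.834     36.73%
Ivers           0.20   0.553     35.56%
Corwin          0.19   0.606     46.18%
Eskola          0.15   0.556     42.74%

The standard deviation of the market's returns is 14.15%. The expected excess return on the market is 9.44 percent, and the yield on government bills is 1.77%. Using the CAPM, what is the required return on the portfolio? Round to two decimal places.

16.13%

β_Calder = 0.394 × 32.19% / 14.15% = 0.8963
β_Talbot = 0.834 × 36.73% / 14.15% = 2.1649
β_Ivers = 0.553 × 35.56% / 14.15% = 1.3897
β_Corwin = 0.606 × 46.18% / 14.15% = 1.9777
β_Eskola = 0.556 × 42.74% / 14.15% = 1.6794
β_P = Σ w_i β_i = 0.30×0.8963 + 0.16×2.1649 + 0.20×1.3897 + 0.19×1.9777 + 0.15×1.6794 = 1.5209
E(R_P) = R_f + β_P × MRP = 1.77% + 1.5209 × 9.44% = 16.13%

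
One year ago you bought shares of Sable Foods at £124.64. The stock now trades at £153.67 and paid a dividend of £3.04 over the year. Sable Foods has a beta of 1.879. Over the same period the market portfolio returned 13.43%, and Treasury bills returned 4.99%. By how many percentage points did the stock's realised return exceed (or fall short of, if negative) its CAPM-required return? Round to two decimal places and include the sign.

+4.88%

Realised HPR = (P1 + D1 − P0) / P0 = (153.67 + 3.04 − 124.64) / 124.64 = 32.07 / 124.64 = 25.7301%
MRP = 13.43% − 4.99% = 8.44%
CAPM required = R_f + β·MRP = 4.99% + 1.879 × 8.44% = 20.84876%
α = realised − required = 25.7301% − 20.84876% = +4.88%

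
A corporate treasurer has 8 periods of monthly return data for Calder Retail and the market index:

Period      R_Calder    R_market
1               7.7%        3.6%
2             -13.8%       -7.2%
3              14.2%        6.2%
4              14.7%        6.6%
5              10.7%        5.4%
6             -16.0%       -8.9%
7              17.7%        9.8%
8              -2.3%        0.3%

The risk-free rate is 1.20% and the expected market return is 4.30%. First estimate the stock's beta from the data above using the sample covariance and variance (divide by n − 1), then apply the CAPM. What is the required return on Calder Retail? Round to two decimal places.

Mean R_i = (7.7 − 13.8 + 14.2 + 14.7 + 10.7 − 16.0 + 17.7 − 2.3) / 8 = 4.1125%
Mean R_m = (3.6 − 7.2 + 6.2 + 6.6 + 5.4 − 8.9 + 9.8 + 0.3) / 8 = 1.9750%
Σ(R_i − R̄_i)(R_m − R̄_m) = 620.1125  ⇒  Cov = 620.1125 / 7 = 88.5875
Σ(R_m − R̄_m)² = 320.0950  ⇒  Var(R_m) = 320.0950 / 7 = 45.7279
β = Cov / Var(R_m) = 88.5875 / 45.7279 = 1.9373
MRP = 4.30% − 1.20% = 3.10%
E(R) = R_f + β × MRP = 1.20% + 1.9373 × 3.10% = 7.21%

7.21%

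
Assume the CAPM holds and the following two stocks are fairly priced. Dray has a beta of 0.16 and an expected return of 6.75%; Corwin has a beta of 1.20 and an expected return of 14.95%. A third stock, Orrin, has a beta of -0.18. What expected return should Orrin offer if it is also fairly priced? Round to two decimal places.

MRP (SML slope) = (14.95% − 6.75%) / (1.20 − 0.16) = 8.20% / 1.04 = 7.8846%
R_f (intercept) = 6.75% − 0.16 × 7.8846% = 5.4885%
E(R_Orrin) = R_f + β × MRP = 5.4885% + -0.18 × 7.8846% = 4.07%

4.07%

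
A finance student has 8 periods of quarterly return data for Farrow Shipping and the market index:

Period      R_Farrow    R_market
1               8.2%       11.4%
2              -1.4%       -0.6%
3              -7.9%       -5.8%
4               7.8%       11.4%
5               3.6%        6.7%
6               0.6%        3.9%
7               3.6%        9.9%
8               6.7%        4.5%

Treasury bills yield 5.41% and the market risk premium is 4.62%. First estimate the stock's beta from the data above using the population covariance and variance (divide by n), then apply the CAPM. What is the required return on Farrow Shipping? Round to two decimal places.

9.20%

Mean R_i = (8.2 − 1.4 − 7.9 + 7.8 + 3.6 + 0.6 + 3.6 + 6.7) / 8 = 2.6500%
Mean R_m = (11.4 − 0.6 − 5.8 + 11.4 + 6.7 + 3.9 + 9.9 + 4.5) / 8 = 5.1750%
Σ(R_i − R̄_i)(R_m − R̄_m) = 211.6000  ⇒  Cov = 211.6000 / 8 = 26.4500
Σ(R_m − R̄_m)² = 258.0350  ⇒  Var(R_m) = 258.0350 / 8 = 32.2544
β = Cov / Var(R_m) = 26.4500 / 32.2544 = 0.8200
E(R) = R_f + β × MRP = 5.41% + 0.8200 × 4.62% = 9.20%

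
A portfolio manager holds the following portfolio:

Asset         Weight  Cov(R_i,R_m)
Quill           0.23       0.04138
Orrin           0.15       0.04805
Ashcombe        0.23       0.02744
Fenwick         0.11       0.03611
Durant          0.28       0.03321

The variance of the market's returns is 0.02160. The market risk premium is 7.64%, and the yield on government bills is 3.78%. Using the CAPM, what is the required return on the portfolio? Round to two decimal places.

16.62%

β_Quill = 0.04138 / 0.02160 = 1.9157
β_Orrin = 0.04805 / 0.02160 = 2.2245
β_Ashcombe = 0.02744 / 0.02160 = 1.2704
β_Fenwick = 0.03611 / 0.02160 = 1.6718
β_Durant = 0.03321 / 0.02160 = 1.5375
β_P = Σ w_i β_i = 0.23×1.9157 + 0.15×2.2245 + 0.23×1.2704 + 0.11×1.6718 + 0.28×1.5375 = 1.6809
E(R_P) = R_f + β_P × MRP = 3.78% + 1.6809 × 7.64% = 16.62%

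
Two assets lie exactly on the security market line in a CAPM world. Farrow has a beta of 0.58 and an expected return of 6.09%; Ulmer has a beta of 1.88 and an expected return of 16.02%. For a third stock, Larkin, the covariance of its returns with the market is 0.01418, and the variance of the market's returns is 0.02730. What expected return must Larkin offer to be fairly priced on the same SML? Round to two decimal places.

5.63%

MRP = (16.02% − 6.09%) / (1.88 − 0.58) = 7.6385%
R_f = 6.09% − 0.58 × 7.6385% = 1.6597%
β_Larkin = Cov / Var(R_m) = 0.01418 / 0.02730 = 0.5194
E(R_Larkin) = R_f + β × MRP = 1.6597% + 0.5194 × 7.6385% = 5.63%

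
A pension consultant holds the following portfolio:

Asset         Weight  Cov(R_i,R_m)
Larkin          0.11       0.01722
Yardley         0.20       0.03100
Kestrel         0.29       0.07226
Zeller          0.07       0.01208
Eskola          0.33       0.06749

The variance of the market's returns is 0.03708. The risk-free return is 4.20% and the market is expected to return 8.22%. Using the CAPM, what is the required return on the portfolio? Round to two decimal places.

9.86%

β_Larkin = 0.01722 / 0.03708 = 0.4644
β_Yardley = 0.03100 / 0.03708 = 0.8360
β_Kestrel = 0.07226 / 0.03708 = 1.9488
β_Zeller = 0.01208 / 0.03708 = 0.3258
β_Eskola = 0.06749 / 0.03708 = 1.8201
β_P = Σ w_i β_i = 0.11×0.4644 + 0.20×0.8360 + 0.29×1.9488 + 0.07×0.3258 + 0.33×1.8201 = 1.4069
MRP = 8.22% − 4.20% = 4.02%
E(R_P) = R_f + β_P × MRP = 4.20% + 1.4069 × 4.02% = 9.86%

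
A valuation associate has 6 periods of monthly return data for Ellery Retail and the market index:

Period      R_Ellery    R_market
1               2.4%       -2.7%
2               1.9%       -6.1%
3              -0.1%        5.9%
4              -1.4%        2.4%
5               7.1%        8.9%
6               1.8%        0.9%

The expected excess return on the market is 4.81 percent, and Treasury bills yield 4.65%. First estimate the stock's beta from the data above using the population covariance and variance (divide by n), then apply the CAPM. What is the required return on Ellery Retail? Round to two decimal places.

Mean R_i = (2.4 + 1.9 − 0.1 − 1.4 + 7.1 + 1.8) / 6 = 1.9500%
Mean R_m = (-2.7 − 6.1 + 5.9 + 2.4 + 8.9 + 0.9) / 6 = 1.5500%
Σ(R_i − R̄_i)(R_m − R̄_m) = 24.6550  ⇒  Cov = 24.6550 / 6 = 4.1092
Σ(R_m − R̄_m)² = 150.6750  ⇒  Var(R_m) = 150.6750 / 6 = 25.1125
β = Cov / Var(R_m) = 4.1092 / 25.1125 = 0.1636
E(R) = R_f + β × MRP = 4.65% + 0.1636 × 4.81% = 5.44%

5.44%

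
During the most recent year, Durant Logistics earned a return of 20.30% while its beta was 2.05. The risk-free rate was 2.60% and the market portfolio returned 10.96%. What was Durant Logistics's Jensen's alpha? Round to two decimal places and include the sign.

Market excess return = 10.96% − 2.60% = 8.36%
CAPM benchmark = R_f + β(R_m − R_f) = 2.60% + 2.05 × 8.36% = 19.7380%
α = actual − benchmark = 20.30% − 19.7380% = +0.56%

+0.56%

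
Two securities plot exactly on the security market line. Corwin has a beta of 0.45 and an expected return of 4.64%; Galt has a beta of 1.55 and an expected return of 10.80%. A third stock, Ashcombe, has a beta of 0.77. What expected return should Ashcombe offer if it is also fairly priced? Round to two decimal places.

MRP (SML slope) = (10.80% − 4.64%) / (1.55 − 0.45) = 6.16% / 1.10 = 5.6000%
R_f (intercept) = 4.64% − 0.45 × 5.6000% = 2.1200%
E(R_Ashcombe) = R_f + β × MRP = 2.1200% + 0.77 × 5.6000% = 6.43%

6.43%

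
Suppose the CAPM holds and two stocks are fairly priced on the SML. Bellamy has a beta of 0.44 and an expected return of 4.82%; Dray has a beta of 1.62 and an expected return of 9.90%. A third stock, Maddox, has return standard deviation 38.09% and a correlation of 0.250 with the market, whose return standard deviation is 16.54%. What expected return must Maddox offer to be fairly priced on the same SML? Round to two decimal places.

5.40%

MRP = (9.90% − 4.82%) / (1.62 − 0.44) = 4.3051%
R_f = 4.82% − 0.44 × 4.3051% = 2.9258%
β_Maddox = ρ·σ_i/σ_m = 0.250 × 38.09 / 16.54 = 0.5757
E(R_Maddox) = R_f + β × MRP = 2.9258% + 0.5757 × 4.3051% = 5.40%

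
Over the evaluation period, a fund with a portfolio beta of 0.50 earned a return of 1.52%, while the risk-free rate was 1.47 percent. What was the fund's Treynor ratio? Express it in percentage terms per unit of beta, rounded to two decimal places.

0.10%

Treynor = (R_P − R_f) / β_P = (1.52% − 1.47%) / 0.5000 = 0.05% / 0.5000 = 0.10%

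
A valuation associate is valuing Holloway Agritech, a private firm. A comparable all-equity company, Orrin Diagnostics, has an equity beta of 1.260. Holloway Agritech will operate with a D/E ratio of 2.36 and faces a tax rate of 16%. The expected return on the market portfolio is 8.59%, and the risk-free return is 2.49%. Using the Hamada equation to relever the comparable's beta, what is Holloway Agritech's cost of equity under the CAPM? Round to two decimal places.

β_L = β_U × [1 + (1 − t)(D/E)] = 1.260 × [1 + (1 − 0.16) × 2.36]
    = 1.260 × [1 + 0.84 × 2.36] = 1.260 × 2.9824 = 3.7578
MRP = 8.59% − 2.49% = 6.10%
E(R) = R_f + β_L × MRP = 2.49% + 3.7578 × 6.10% = 25.41%

25.41%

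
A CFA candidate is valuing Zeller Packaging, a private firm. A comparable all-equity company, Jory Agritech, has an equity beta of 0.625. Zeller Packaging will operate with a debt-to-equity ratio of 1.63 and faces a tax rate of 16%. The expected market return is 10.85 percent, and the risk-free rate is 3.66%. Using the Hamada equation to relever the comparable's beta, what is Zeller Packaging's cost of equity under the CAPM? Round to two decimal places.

14.31%

β_L = β_U × [1 + (1 − t)(D/E)] = 0.625 × [1 + (1 − 0.16) × 1.63]
    = 0.625 × [1 + 0.84 × 1.63] = 0.625 × 2.3692 = 1.4808
MRP = 10.85% − 3.66% = 7.19%
E(R) = R_f + β_L × MRP = 3.66% + 1.4808 × 7.19% = 14.31%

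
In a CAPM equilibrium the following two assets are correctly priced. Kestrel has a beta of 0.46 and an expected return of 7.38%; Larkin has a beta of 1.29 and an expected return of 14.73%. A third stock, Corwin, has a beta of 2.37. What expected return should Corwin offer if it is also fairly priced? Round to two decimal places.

24.29%

MRP (SML slope) = (14.73% − 7.38%) / (1.29 − 0.46) = 7.35% / 0.83 = 8.8554%
R_f (intercept) = 7.38% − 0.46 × 8.8554% = 3.3065%
E(R_Corwin) = R_f + β × MRP = 3.3065% + 2.37 × 8.8554% = 24.29%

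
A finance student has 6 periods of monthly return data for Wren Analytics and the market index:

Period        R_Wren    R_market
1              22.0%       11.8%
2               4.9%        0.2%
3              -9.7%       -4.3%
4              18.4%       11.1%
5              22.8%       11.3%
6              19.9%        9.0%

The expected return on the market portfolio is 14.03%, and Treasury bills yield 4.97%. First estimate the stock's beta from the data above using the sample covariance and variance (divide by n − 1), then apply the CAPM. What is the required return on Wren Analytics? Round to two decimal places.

21.67%

Mean R_i = (22.0 + 4.9 − 9.7 + 18.4 + 22.8 + 19.9) / 6 = 13.0500%
Mean R_m = (11.8 + 0.2 − 4.3 + 11.1 + 11.3 + 9.0) / 6 = 6.5167%
Σ(R_i − R̄_i)(R_m − R̄_m) = 433.0150  ⇒  Cov = 433.0150 / 5 = 86.6030
Σ(R_m − R̄_m)² = 234.8683  ⇒  Var(R_m) = 234.8683 / 5 = 46.9737
β = Cov / Var(R_m) = 86.6030 / 46.9737 = 1.8436
MRP = 14.03% − 4.97% = 9.06%
E(R) = R_f + β × MRP = 4.97% + 1.8436 × 9.06% = 21.67%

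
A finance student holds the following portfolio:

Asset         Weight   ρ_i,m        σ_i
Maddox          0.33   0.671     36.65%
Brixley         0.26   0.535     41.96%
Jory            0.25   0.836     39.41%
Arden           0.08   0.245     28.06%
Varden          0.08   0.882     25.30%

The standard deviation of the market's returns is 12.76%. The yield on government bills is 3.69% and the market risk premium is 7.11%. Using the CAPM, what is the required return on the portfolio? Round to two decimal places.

17.35%

β_Maddox = 0.671 × 36.65% / 12.76% = 1.9273
β_Brixley = 0.535 × 41.96% / 12.76% = 1.7593
β_Jory = 0.836 × 39.41% / 12.76% = 2.5820
β_Arden = 0.245 × 28.06% / 12.76% = 0.5388
β_Varden = 0.882 × 25.30% / 12.76% = 1.7488
β_P = Σ w_i β_i = 0.33×1.9273 + 0.26×1.7593 + 0.25×2.5820 + 0.08×0.5388 + 0.08×1.7488 = 1.9219
E(R_P) = R_f + β_P × MRP = 3.69% + 1.9219 × 7.11% = 17.35%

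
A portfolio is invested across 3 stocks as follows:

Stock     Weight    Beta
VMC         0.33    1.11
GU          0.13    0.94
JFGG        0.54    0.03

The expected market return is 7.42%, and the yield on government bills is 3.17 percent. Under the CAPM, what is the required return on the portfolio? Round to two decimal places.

β_P = Σ w_i β_i = 0.33×1.11 + 0.13×0.94 + 0.54×0.03 = 0.5047
MRP = 7.42% − 3.17% = 4.25%
E(R_P) = R_f + β_P × MRP = 3.17% + 0.5047 × 4.25% = 5.31%

5.31%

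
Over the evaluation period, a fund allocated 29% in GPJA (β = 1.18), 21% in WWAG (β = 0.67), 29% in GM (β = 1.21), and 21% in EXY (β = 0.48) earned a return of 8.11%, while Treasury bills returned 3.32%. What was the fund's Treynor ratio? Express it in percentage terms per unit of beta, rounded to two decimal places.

β_P = 0.29×1.18 + 0.21×0.67 + 0.29×1.21 + 0.21×0.48 = 0.9346
Treynor = (R_P − R_f) / β_P = (8.11% − 3.32%) / 0.9346 = 4.79% / 0.9346 = 5.13%

5.13%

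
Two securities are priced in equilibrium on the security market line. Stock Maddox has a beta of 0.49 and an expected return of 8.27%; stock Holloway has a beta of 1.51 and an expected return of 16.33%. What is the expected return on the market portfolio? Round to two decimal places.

12.30%

Both satisfy E(R) = R_f + β·MRP, so the slope of the SML is
MRP = (16.33% − 8.27%) / (1.51 − 0.49) = 8.06% / 1.02 = 7.9020%
R_f = E(R_Maddox) − β_Maddox·MRP = 8.27% − 0.49 × 7.9020% = 4.3980%
E(R_m) = R_f + MRP = 4.3980% + 7.9020% = 12.30%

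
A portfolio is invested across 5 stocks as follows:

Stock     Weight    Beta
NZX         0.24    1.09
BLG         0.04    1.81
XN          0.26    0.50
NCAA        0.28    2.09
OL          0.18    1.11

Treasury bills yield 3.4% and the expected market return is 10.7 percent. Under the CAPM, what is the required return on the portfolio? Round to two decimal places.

12.52%

β_P = Σ w_i β_i = 0.24×1.09 + 0.04×1.81 + 0.26×0.50 + 0.28×2.09 + 0.18×1.11 = 1.2490
MRP = 10.7% − 3.4% = 7.30%
E(R_P) = R_f + β_P × MRP = 3.4% + 1.2490 × 7.3% = 12.52%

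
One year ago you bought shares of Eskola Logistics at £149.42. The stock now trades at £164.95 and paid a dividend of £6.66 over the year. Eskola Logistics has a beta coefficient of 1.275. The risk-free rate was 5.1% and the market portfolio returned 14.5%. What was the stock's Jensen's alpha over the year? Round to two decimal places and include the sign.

Realised HPR = (P1 + D1 − P0) / P0 = (164.95 + 6.66 − 149.42) / 149.42 = 22.19 / 149.42 = 14.8508%
MRP = 14.5% − 5.1% = 9.40%
CAPM required = R_f + β·MRP = 5.1% + 1.275 × 9.4% = 17.0850%
α = realised − required = 14.8508% − 17.0850% = -2.23%

-2.23%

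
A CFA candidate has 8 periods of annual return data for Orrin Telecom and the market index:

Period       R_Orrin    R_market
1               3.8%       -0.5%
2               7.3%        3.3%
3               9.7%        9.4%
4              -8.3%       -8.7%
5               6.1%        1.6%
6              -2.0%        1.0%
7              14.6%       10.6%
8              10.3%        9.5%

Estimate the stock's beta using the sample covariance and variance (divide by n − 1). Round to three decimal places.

Mean R_i = (3.8 + 7.3 + 9.7 − 8.3 + 6.1 − 2.0 + 14.6 + 10.3) / 8 = 5.1875%
Mean R_m = (-0.5 + 3.3 + 9.4 − 8.7 + 1.6 + 1.0 + 10.6 + 9.5) / 8 = 3.2750%
Σ(R_i − R̄_i)(R_m − R̄_m) = 310.0375  ⇒  Cov = 310.0375 / 7 = 44.2911
Σ(R_m − R̄_m)² = 295.5550  ⇒  Var(R_m) = 295.5550 / 7 = 42.2221
β = Cov / Var(R_m) = 44.2911 / 42.2221 = 1.0490

1.049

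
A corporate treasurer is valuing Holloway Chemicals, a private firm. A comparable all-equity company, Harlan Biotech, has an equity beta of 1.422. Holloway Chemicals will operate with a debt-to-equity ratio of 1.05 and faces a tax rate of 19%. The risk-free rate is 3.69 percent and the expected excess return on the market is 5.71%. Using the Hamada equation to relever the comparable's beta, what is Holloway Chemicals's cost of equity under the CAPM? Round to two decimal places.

18.72%

β_L = β_U × [1 + (1 − t)(D/E)] = 1.422 × [1 + (1 − 0.19) × 1.05]
    = 1.422 × [1 + 0.81 × 1.05] = 1.422 × 1.8505 = 2.6314
E(R) = R_f + β_L × MRP = 3.69% + 2.6314 × 5.71% = 18.72%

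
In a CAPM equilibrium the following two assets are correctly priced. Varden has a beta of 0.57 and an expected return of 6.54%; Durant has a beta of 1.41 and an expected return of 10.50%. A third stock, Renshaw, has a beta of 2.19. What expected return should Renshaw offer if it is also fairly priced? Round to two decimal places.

MRP (SML slope) = (10.50% − 6.54%) / (1.41 − 0.57) = 3.96% / 0.84 = 4.7143%
R_f (intercept) = 6.54% − 0.57 × 4.7143% = 3.8528%
E(R_Renshaw) = R_f + β × MRP = 3.8528% + 2.19 × 4.7143% = 14.18%

14.18%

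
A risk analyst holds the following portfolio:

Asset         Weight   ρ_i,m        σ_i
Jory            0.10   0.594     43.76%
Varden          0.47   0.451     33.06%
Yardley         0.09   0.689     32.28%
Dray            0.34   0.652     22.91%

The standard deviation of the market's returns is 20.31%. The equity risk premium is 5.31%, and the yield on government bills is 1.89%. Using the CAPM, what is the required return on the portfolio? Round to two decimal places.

β_Jory = 0.594 × 43.76% / 20.31% = 1.2798
β_Varden = 0.451 × 33.06% / 20.31% = 0.7341
β_Yardley = 0.689 × 32.28% / 20.31% = 1.0951
β_Dray = 0.652 × 22.91% / 20.31% = 0.7355
β_P = Σ w_i β_i = 0.10×1.2798 + 0.47×0.7341 + 0.09×1.0951 + 0.34×0.7355 = 0.8216
E(R_P) = R_f + β_P × MRP = 1.89% + 0.8216 × 5.31% = 6.25%

6.25%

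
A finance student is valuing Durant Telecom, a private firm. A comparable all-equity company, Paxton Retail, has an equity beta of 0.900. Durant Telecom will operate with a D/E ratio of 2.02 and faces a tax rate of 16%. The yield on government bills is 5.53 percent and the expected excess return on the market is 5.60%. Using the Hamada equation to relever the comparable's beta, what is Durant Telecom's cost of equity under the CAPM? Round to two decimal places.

19.12%

β_L = β_U × [1 + (1 − t)(D/E)] = 0.900 × [1 + (1 − 0.16) × 2.02]
    = 0.900 × [1 + 0.84 × 2.02] = 0.900 × 2.6968 = 2.4271
E(R) = R_f + β_L × MRP = 5.53% + 2.4271 × 5.60% = 19.12%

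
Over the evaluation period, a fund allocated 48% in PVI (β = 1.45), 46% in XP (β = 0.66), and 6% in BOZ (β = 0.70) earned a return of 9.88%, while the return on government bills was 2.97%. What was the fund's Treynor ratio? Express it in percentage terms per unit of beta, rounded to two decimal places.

β_P = 0.48×1.45 + 0.46×0.66 + 0.06×0.70 = 1.0416
Treynor = (R_P − R_f) / β_P = (9.88% − 2.97%) / 1.0416 = 6.91% / 1.0416 = 6.63%

6.63%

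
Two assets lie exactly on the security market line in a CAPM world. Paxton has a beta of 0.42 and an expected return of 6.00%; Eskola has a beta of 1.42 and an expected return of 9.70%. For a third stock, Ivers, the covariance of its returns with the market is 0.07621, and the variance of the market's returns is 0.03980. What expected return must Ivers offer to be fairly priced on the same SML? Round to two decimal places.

MRP = (9.70% − 6.00%) / (1.42 − 0.42) = 3.7000%
R_f = 6.00% − 0.42 × 3.7000% = 4.4460%
β_Ivers = Cov / Var(R_m) = 0.07621 / 0.03980 = 1.9148
E(R_Ivers) = R_f + β × MRP = 4.4460% + 1.9148 × 3.7000% = 11.53%

11.53%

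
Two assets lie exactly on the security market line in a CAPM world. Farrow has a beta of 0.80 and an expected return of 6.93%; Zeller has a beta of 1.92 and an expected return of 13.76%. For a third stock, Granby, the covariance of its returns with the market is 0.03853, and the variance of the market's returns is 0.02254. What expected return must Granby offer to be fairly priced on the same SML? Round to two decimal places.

12.48%

MRP = (13.76% − 6.93%) / (1.92 − 0.80) = 6.0982%
R_f = 6.93% − 0.80 × 6.0982% = 2.0514%
β_Granby = Cov / Var(R_m) = 0.03853 / 0.02254 = 1.7094
E(R_Granby) = R_f + β × MRP = 2.0514% + 1.7094 × 6.0982% = 12.48%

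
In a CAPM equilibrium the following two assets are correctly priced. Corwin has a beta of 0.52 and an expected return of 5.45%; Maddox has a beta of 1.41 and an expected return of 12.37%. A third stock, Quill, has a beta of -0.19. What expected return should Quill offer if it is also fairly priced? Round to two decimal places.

MRP (SML slope) = (12.37% − 5.45%) / (1.41 − 0.52) = 6.92% / 0.89 = 7.7753%
R_f (intercept) = 5.45% − 0.52 × 7.7753% = 1.4068%
E(R_Quill) = R_f + β × MRP = 1.4068% + -0.19 × 7.7753% = -0.07%

-0.07%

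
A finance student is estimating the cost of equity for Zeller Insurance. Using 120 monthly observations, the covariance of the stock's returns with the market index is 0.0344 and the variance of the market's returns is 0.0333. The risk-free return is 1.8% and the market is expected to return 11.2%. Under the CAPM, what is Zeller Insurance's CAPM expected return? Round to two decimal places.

β = Cov(R_i, R_m) / Var(R_m) = 0.0344 / 0.0333 = 1.0330
MRP = 11.2% − 1.8% = 9.40%
E(R) = R_f + β × MRP = 1.8% + 1.0330 × 9.4% = 11.51%

11.51%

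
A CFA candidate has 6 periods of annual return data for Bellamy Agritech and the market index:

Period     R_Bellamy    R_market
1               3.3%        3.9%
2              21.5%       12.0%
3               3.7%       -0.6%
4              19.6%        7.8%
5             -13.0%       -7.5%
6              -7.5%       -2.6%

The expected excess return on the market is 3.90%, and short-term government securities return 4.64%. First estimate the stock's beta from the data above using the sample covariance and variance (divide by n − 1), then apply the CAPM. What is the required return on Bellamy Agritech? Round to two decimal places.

Mean R_i = (3.3 + 21.5 + 3.7 + 19.6 − 13.0 − 7.5) / 6 = 4.6000%
Mean R_m = (3.9 + 12.0 − 0.6 + 7.8 − 7.5 − 2.6) / 6 = 2.1667%
Σ(R_i − R̄_i)(R_m − R̄_m) = 478.7300  ⇒  Cov = 478.7300 / 5 = 95.7460
Σ(R_m − R̄_m)² = 255.2533  ⇒  Var(R_m) = 255.2533 / 5 = 51.0507
β = Cov / Var(R_m) = 95.7460 / 51.0507 = 1.8755
E(R) = R_f + β × MRP = 4.64% + 1.8755 × 3.90% = 11.95%

11.95%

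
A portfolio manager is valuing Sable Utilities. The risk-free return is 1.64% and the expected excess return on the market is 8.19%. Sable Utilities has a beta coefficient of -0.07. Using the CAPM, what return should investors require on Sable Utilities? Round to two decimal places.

E(R) = R_f + β × MRP = 1.64% + -0.07 × 8.19% = 1.07%

1.07%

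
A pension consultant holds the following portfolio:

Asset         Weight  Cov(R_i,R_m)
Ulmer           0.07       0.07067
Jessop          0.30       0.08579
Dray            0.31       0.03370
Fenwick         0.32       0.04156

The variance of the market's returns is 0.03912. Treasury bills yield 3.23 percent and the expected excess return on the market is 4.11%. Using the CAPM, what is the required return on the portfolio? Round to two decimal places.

β_Ulmer = 0.07067 / 0.03912 = 1.8065
β_Jessop = 0.08579 / 0.03912 = 2.1930
β_Dray = 0.03370 / 0.03912 = 0.8615
β_Fenwick = 0.04156 / 0.03912 = 1.0624
β_P = Σ w_i β_i = 0.07×1.8065 + 0.30×2.1930 + 0.31×0.8615 + 0.32×1.0624 = 1.3914
E(R_P) = R_f + β_P × MRP = 3.23% + 1.3914 × 4.11% = 8.95%

8.95%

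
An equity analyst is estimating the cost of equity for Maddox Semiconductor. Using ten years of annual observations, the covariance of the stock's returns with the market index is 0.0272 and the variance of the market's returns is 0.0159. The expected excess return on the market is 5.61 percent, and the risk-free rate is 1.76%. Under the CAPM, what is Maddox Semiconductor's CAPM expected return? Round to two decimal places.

β = Cov(R_i, R_m) / Var(R_m) = 0.0272 / 0.0159 = 1.7107
E(R) = R_f + β × MRP = 1.76% + 1.7107 × 5.61% = 11.36%

11.36%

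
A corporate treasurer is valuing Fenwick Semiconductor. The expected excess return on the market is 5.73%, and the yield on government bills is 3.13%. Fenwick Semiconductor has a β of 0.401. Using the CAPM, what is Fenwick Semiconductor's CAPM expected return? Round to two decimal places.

5.43%

E(R) = R_f + β × MRP = 3.13% + 0.401 × 5.73% = 5.43%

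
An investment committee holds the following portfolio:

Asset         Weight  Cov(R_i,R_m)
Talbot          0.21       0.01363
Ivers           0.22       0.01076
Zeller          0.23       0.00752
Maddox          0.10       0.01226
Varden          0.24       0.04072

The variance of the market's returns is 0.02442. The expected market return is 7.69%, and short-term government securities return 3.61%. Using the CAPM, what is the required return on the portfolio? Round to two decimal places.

6.61%

β_Talbot = 0.01363 / 0.02442 = 0.5581
β_Ivers = 0.01076 / 0.02442 = 0.4406
β_Zeller = 0.00752 / 0.02442 = 0.3079
β_Maddox = 0.01226 / 0.02442 = 0.5020
β_Varden = 0.04072 / 0.02442 = 1.6675
β_P = Σ w_i β_i = 0.21×0.5581 + 0.22×0.4406 + 0.23×0.3079 + 0.10×0.5020 + 0.24×1.6675 = 0.7354
MRP = 7.69% − 3.61% = 4.08%
E(R_P) = R_f + β_P × MRP = 3.61% + 0.7354 × 4.08% = 6.61%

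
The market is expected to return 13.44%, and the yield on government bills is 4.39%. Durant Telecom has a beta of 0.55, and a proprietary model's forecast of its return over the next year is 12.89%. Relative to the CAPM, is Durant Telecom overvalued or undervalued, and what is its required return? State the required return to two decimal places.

Undervalued; required return 9.37%

MRP = 13.44% − 4.39% = 9.05%
Required return = R_f + β·MRP = 4.39% + 0.55 × 9.05% = 9.37%
Forecast 12.89% > required 9.37% → the stock plots above the SML → undervalued.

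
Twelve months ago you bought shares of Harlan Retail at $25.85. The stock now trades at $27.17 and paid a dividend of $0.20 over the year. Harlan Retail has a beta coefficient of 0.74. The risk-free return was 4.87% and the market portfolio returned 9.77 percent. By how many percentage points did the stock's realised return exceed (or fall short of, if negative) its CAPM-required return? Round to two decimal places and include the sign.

-2.62%

Realised HPR = (P1 + D1 − P0) / P0 = (27.17 + 0.20 − 25.85) / 25.85 = 1.52 / 25.85 = 5.8801%
MRP = 9.77% − 4.87% = 4.90%
CAPM required = R_f + β·MRP = 4.87% + 0.74 × 4.90% = 8.4960%
α = realised − required = 5.8801% − 8.4960% = -2.62%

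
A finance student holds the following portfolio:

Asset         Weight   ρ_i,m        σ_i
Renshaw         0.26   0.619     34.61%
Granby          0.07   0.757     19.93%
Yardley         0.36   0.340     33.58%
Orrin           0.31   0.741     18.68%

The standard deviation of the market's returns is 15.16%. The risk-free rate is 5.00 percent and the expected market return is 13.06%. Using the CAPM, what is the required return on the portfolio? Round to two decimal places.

β_Renshaw = 0.619 × 34.61% / 15.16% = 1.4132
β_Granby = 0.757 × 19.93% / 15.16% = 0.9952
β_Yardley = 0.340 × 33.58% / 15.16% = 0.7531
β_Orrin = 0.741 × 18.68% / 15.16% = 0.9131
β_P = Σ w_i β_i = 0.26×1.4132 + 0.07×0.9952 + 0.36×0.7531 + 0.31×0.9131 = 0.9913
MRP = 13.06% − 5.00% = 8.06%
E(R_P) = R_f + β_P × MRP = 5.00% + 0.9913 × 8.06% = 12.99%

12.99%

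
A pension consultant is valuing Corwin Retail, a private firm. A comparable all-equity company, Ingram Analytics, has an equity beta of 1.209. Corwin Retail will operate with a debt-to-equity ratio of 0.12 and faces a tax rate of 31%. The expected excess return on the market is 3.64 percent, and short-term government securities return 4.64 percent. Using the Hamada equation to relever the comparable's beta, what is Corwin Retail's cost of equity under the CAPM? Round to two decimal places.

β_L = β_U × [1 + (1 − t)(D/E)] = 1.209 × [1 + (1 − 0.31) × 0.12]
    = 1.209 × [1 + 0.69 × 0.12] = 1.209 × 1.0828 = 1.3091
E(R) = R_f + β_L × MRP = 4.64% + 1.3091 × 3.64% = 9.41%

9.41%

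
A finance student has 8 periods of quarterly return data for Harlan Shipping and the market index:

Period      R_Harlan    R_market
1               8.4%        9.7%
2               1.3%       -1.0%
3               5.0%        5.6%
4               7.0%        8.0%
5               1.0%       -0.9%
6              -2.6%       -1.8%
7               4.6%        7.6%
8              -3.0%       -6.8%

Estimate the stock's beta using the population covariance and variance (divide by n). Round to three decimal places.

0.682

Mean R_i = (8.4 + 1.3 + 5.0 + 7.0 + 1.0 − 2.6 + 4.6 − 3.0) / 8 = 2.7125%
Mean R_m = (9.7 − 1.0 + 5.6 + 8.0 − 0.9 − 1.8 + 7.6 − 6.8) / 8 = 2.5500%
Σ(R_i − R̄_i)(R_m − R̄_m) = 167.9850  ⇒  Cov = 167.9850 / 8 = 20.9981
Σ(R_m − R̄_m)² = 246.4800  ⇒  Var(R_m) = 246.4800 / 8 = 30.8100
β = Cov / Var(R_m) = 20.9981 / 30.8100 = 0.6815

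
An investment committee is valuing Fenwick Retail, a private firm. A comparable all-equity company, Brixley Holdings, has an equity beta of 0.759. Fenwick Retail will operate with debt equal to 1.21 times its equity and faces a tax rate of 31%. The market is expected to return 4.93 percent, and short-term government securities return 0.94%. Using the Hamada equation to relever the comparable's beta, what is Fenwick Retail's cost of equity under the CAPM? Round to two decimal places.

β_L = β_U × [1 + (1 − t)(D/E)] = 0.759 × [1 + (1 − 0.31) × 1.21]
    = 0.759 × [1 + 0.69 × 1.21] = 0.759 × 1.8349 = 1.3927
MRP = 4.93% − 0.94% = 3.99%
E(R) = R_f + β_L × MRP = 0.94% + 1.3927 × 3.99% = 6.50%

6.50%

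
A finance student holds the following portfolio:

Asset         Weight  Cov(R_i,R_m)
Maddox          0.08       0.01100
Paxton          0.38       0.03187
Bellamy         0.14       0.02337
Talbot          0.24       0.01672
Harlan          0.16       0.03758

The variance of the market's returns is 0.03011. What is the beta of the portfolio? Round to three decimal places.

β_Maddox = 0.01100 / 0.03011 = 0.3653
β_Paxton = 0.03187 / 0.03011 = 1.0585
β_Bellamy = 0.02337 / 0.03011 = 0.7762
β_Talbot = 0.01672 / 0.03011 = 0.5553
β_Harlan = 0.03758 / 0.03011 = 1.2481
β_P = Σ w_i β_i = 0.08×0.3653 + 0.38×1.0585 + 0.14×0.7762 + 0.24×0.5553 + 0.16×1.2481 = 0.8731

0.873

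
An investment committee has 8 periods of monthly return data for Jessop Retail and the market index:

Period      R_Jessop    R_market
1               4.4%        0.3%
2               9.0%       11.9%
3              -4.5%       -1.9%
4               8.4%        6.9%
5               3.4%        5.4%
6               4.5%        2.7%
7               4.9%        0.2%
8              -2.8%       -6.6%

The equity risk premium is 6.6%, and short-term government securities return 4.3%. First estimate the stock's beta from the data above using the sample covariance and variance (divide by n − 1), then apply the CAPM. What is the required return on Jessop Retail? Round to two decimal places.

8.94%

Mean R_i = (4.4 + 9.0 − 4.5 + 8.4 + 3.4 + 4.5 + 4.9 − 2.8) / 8 = 3.4125%
Mean R_m = (0.3 + 11.9 − 1.9 + 6.9 + 5.4 + 2.7 + 0.2 − 6.6) / 8 = 2.3625%
Σ(R_i − R̄_i)(R_m − R̄_m) = 160.4038  ⇒  Cov = 160.4038 / 7 = 22.9148
Σ(R_m − R̄_m)² = 228.3188  ⇒  Var(R_m) = 228.3188 / 7 = 32.6170
β = Cov / Var(R_m) = 22.9148 / 32.6170 = 0.7025
E(R) = R_f + β × MRP = 4.3% + 0.7025 × 6.6% = 8.94%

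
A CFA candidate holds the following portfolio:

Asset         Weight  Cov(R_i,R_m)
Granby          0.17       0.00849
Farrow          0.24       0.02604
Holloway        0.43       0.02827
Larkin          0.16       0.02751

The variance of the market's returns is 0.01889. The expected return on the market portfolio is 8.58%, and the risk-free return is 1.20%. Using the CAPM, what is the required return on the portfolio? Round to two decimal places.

β_Granby = 0.00849 / 0.01889 = 0.4494
β_Farrow = 0.02604 / 0.01889 = 1.3785
β_Holloway = 0.02827 / 0.01889 = 1.4966
β_Larkin = 0.02751 / 0.01889 = 1.4563
β_P = Σ w_i β_i = 0.17×0.4494 + 0.24×1.3785 + 0.43×1.4966 + 0.16×1.4563 = 1.2838
MRP = 8.58% − 1.20% = 7.38%
E(R_P) = R_f + β_P × MRP = 1.20% + 1.2838 × 7.38% = 10.67%

10.67%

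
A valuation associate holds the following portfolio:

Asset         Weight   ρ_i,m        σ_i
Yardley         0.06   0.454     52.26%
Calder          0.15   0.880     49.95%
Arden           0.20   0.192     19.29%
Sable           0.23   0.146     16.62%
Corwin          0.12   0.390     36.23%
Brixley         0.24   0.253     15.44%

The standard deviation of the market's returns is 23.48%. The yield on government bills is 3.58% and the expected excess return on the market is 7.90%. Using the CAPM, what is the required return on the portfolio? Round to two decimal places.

β_Yardley = 0.454 × 52.26% / 23.48% = 1.0105
β_Calder = 0.880 × 49.95% / 23.48% = 1.8721
β_Arden = 0.192 × 19.29% / 23.48% = 0.1577
β_Sable = 0.146 × 16.62% / 23.48% = 0.1033
β_Corwin = 0.390 × 36.23% / 23.48% = 0.6018
β_Brixley = 0.253 × 15.44% / 23.48% = 0.1664
β_P = Σ w_i β_i = 0.06×1.0105 + 0.15×1.8721 + 0.20×0.1577 + 0.23×0.1033 + 0.12×0.6018 + 0.24×0.1664 = 0.5089
E(R_P) = R_f + β_P × MRP = 3.58% + 0.5089 × 7.90% = 7.60%

7.60%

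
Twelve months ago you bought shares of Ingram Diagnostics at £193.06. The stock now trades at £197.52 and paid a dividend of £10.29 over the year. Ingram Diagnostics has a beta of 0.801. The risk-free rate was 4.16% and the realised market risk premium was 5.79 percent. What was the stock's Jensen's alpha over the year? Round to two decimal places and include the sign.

-1.16%

Realised HPR = (P1 + D1 − P0) / P0 = (197.52 + 10.29 − 193.06) / 193.06 = 14.75 / 193.06 = 7.6401%
CAPM required = R_f + β·MRP = 4.16% + 0.801 × 5.79% = 8.79779%
α = realised − required = 7.6401% − 8.79779% = -1.16%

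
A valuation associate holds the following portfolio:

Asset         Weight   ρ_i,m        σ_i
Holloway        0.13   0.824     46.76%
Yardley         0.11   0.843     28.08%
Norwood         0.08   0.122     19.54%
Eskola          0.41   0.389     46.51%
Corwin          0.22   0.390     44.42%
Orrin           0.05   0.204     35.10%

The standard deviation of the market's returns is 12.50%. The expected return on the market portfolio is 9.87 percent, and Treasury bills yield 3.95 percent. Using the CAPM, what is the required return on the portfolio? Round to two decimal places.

13.13%

β_Holloway = 0.824 × 46.76% / 12.50% = 3.0824
β_Yardley = 0.843 × 28.08% / 12.50% = 1.8937
β_Norwood = 0.122 × 19.54% / 12.50% = 0.1907
β_Eskola = 0.389 × 46.51% / 12.50% = 1.4474
β_Corwin = 0.390 × 44.42% / 12.50% = 1.3859
β_Orrin = 0.204 × 35.10% / 12.50% = 0.5728
β_P = Σ w_i β_i = 0.13×3.0824 + 0.11×1.8937 + 0.08×0.1907 + 0.41×1.4474 + 0.22×1.3859 + 0.05×0.5728 = 1.5512
MRP = 9.87% − 3.95% = 5.92%
E(R_P) = R_f + β_P × MRP = 3.95% + 1.5512 × 5.92% = 13.13%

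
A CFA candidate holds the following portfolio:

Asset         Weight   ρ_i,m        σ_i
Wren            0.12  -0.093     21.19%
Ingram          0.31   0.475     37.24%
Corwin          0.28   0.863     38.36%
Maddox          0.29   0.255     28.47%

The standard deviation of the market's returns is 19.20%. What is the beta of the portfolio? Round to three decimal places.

0.866

β_Wren = -0.093 × 21.19% / 19.20% = -0.1026
β_Ingram = 0.475 × 37.24% / 19.20% = 0.9213
β_Corwin = 0.863 × 38.36% / 19.20% = 1.7242
β_Maddox = 0.255 × 28.47% / 19.20% = 0.3781
β_P = Σ w_i β_i = 0.12×-0.1026 + 0.31×0.9213 + 0.28×1.7242 + 0.29×0.3781 = 0.8657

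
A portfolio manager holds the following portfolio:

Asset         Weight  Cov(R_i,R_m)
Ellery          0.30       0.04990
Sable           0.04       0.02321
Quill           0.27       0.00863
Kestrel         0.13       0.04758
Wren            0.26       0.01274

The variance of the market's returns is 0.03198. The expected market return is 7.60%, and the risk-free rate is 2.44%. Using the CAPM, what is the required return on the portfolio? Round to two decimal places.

β_Ellery = 0.04990 / 0.03198 = 1.5604
β_Sable = 0.02321 / 0.03198 = 0.7258
β_Quill = 0.00863 / 0.03198 = 0.2699
β_Kestrel = 0.04758 / 0.03198 = 1.4878
β_Wren = 0.01274 / 0.03198 = 0.3984
β_P = Σ w_i β_i = 0.30×1.5604 + 0.04×0.7258 + 0.27×0.2699 + 0.13×1.4878 + 0.26×0.3984 = 0.8670
MRP = 7.60% − 2.44% = 5.16%
E(R_P) = R_f + β_P × MRP = 2.44% + 0.8670 × 5.16% = 6.91%

6.91%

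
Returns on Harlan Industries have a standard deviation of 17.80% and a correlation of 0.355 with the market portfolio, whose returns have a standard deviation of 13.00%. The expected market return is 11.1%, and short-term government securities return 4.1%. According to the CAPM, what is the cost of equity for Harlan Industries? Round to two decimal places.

β = ρ × σ_i / σ_m = 0.355 × 17.80% / 13.00% = 0.4861
MRP = 11.1% − 4.1% = 7.00%
E(R) = 4.1% + 0.4861 × 7.0% = 7.50%

7.50%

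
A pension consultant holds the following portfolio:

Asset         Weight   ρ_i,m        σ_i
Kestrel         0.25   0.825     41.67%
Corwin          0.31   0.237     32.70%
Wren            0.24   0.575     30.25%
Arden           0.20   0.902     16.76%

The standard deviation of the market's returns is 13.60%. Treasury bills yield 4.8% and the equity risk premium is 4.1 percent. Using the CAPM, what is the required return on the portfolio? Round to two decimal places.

β_Kestrel = 0.825 × 41.67% / 13.60% = 2.5278
β_Corwin = 0.237 × 32.70% / 13.60% = 0.5698
β_Wren = 0.575 × 30.25% / 13.60% = 1.2790
β_Arden = 0.902 × 16.76% / 13.60% = 1.1116
β_P = Σ w_i β_i = 0.25×2.5278 + 0.31×0.5698 + 0.24×1.2790 + 0.20×1.1116 = 1.3379
E(R_P) = R_f + β_P × MRP = 4.8% + 1.3379 × 4.1% = 10.29%

10.29%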